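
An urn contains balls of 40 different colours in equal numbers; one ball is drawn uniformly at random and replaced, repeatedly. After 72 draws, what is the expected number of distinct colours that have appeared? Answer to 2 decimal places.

For each colour, P(seen in 72 draws) = 1 - (39/40)^72 = 0.838.
By linearity of expectation, E[distinct seen] = 40·(1 - (39/40)^72) = 33.538.

33.54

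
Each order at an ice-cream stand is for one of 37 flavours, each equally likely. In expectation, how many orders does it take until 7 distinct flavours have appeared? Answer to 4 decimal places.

Going from k to k+1 distinct takes a geometric number of orders with mean 37/(37-k).
Sum over k = 0,...,6: E = 37/37 + 37/36 + 37/35 + ... + 37/32 + 37/31 = 7.64417.

7.6442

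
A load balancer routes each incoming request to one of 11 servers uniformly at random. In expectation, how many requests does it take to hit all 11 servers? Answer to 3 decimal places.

After k distinct servers have appeared, the next request gives a new one with probability (11-k)/11, so the expected wait for the (k+1)-th is 11/(11-k).
E[T] = 11/11 + 11/10 + 11/9 + ... + 11/2 + 11/1 = 11·H_{11}.
H_{11} = 3.0199, so E[T] = 33.2187.

33.219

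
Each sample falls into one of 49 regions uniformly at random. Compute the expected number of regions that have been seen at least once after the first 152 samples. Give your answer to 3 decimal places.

For each region, P(seen in 152 samples) = 1 - (48/49)^152 = 0.9565.
By linearity of expectation, E[distinct seen] = 49·(1 - (48/49)^152) = 46.8667.

46.867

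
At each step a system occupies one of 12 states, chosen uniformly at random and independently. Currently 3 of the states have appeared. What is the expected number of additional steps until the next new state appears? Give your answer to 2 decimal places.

1.33

Each step yields a new state with probability (12-3)/12 = 9/12, so the wait is geometric with mean 12/9.
E = 12/9 = 1.333.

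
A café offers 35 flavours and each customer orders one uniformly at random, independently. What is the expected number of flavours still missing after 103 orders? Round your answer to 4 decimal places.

1.7676

For each flavour, P(unseen after 103) = (34/35)^103 = 0.05050.
By linearity of expectation, E[unseen] = 35·(34/35)^103 = 1.76762.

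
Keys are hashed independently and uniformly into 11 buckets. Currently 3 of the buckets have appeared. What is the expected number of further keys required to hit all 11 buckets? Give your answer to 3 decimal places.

29.896

The wait to go from k to k+1 distinct buckets is geometric with mean 11/(11-k).
Sum over k = 3,...,10: E = 11/8 + 11/7 + 11/6 + ... + 11/2 + 11/1 = 29.8964.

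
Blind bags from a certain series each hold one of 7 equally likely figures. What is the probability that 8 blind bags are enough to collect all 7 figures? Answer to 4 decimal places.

Let A_i be the event that figure i is missing after 8 blind bags. By inclusion–exclusion on the A_i,
P(all seen) = Σ_{j=0}^{7} (-1)^j C(7,j)((7-j)/7)^8
= 1.00000 - 2.03950 + 1.42297 - 0.39789 + 0.03983 - 0.00093 + 0.00000 - 0.00000
= 0.02448.

0.0245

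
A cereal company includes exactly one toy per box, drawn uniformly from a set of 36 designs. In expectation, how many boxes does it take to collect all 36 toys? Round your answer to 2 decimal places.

After k distinct toys have appeared, the next box gives a new one with probability (36-k)/36, so the expected wait for the (k+1)-th is 36/(36-k).
E[T] = 36/36 + 36/35 + 36/34 + ... + 36/2 + 36/1 = 36·H_{36}.
H_{36} = 4.175, so E[T] = 150.284.

150.28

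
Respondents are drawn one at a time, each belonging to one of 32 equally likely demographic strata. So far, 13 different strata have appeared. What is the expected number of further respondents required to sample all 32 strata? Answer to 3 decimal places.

113.528

With k distinct strata already seen, the next new one takes an expected 32/(32-k) respondents.
Sum over k = 13,...,31: E = 32/19 + 32/18 + 32/17 + ... + 32/2 + 32/1 = 113.5277.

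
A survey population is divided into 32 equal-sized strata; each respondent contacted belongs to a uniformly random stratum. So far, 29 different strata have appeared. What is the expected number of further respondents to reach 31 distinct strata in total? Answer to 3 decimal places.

26.667

With k distinct strata already seen, the next new one takes an expected 32/(32-k) respondents.
Sum over k = 29,...,30: E = 32/3 + 32/2 = 26.6667.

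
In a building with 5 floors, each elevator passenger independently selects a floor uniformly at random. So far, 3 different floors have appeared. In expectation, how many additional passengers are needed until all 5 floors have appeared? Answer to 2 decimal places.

7.50

With k distinct floors already seen, the next new one takes an expected 5/(5-k) passengers.
Sum over k = 3,...,4: E = 5/2 + 5/1 = 7.500.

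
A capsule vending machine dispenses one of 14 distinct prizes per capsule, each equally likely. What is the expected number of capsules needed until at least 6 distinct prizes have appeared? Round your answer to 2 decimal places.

Going from k to k+1 distinct takes a geometric number of capsules with mean 14/(14-k).
Sum over k = 0,...,5: E = 14/14 + 14/13 + 14/12 + 14/11 + 14/10 + 14/9 = 7.472.

7.47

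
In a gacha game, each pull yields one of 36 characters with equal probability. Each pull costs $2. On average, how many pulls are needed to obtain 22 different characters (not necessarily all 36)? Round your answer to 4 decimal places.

33.2279

With k distinct characters already seen, the next new one arrives after an expected 36/(36-k) pulls.
Sum over k = 0,...,21: E = 36/36 + 36/35 + 36/34 + ... + 36/16 + 36/15 = 33.22789.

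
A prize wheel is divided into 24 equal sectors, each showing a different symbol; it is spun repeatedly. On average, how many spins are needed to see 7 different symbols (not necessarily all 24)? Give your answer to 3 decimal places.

8.074

Going from k to k+1 distinct takes a geometric number of spins with mean 24/(24-k).
Sum over k = 0,...,6: E = 24/24 + 24/23 + 24/22 + ... + 24/19 + 24/18 = 8.0737.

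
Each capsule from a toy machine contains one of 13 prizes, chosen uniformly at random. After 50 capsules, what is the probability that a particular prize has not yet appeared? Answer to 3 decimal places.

0.018

Each capsule misses the fixed prize with probability (13-1)/13 = 12/13, independently.
P(still missing after 50) = (12/13)^50 = 0.0183.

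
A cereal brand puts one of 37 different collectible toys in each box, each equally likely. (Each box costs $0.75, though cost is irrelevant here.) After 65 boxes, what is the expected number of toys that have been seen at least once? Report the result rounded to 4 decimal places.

30.7662

For each toy, P(seen in 65 boxes) = 1 - (36/37)^65 = 0.83152.
By linearity of expectation, E[distinct seen] = 37·(1 - (36/37)^65) = 30.76621.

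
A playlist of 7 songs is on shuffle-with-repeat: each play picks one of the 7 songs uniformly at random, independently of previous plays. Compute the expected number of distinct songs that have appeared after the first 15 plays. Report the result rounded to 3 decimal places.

For each song, P(seen in 15 plays) = 1 - (6/7)^15 = 0.9010.
By linearity of expectation, E[distinct seen] = 7·(1 - (6/7)^15) = 6.3067.

6.307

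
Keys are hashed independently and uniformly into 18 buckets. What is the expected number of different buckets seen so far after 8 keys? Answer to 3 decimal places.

For each bucket, P(seen in 8 keys) = 1 - (17/18)^8 = 0.3670.
By linearity of expectation, E[distinct seen] = 18·(1 - (17/18)^8) = 6.6058.

6.606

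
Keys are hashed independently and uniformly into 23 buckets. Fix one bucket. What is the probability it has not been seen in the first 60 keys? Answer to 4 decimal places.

0.0695

Each key misses the fixed bucket with probability (23-1)/23 = 22/23, independently.
P(still missing after 60) = (22/23)^60 = 0.06945.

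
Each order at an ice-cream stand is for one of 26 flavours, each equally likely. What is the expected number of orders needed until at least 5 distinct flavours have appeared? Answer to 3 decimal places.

With k distinct flavours already seen, the next new one arrives after an expected 26/(26-k) orders.
Sum over k = 0,...,4: E = 26/26 + 26/25 + 26/24 + 26/23 + 26/22 = 5.4356.

5.436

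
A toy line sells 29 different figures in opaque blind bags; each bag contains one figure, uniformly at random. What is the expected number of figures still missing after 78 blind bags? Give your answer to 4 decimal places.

For each figure, P(unseen after 78) = (28/29)^78 = 0.06476.
By linearity of expectation, E[unseen] = 29·(28/29)^78 = 1.87794.

1.8779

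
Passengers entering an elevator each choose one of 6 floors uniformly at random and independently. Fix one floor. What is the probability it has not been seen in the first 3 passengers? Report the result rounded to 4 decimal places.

0.5787

Each passenger misses the fixed floor with probability (6-1)/6 = 5/6, independently.
P(still missing after 3) = (5/6)^3 = 0.57870.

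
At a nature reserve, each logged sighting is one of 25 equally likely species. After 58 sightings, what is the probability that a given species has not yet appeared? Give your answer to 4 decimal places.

On each sighting the fixed species fails to appear with probability 24/25.
P(still missing after 58) = (24/25)^58 = 0.09370.

0.0937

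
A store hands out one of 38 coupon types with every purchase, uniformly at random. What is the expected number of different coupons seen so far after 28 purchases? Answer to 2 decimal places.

19.99

For each coupon, P(seen in 28 purchases) = 1 - (37/38)^28 = 0.526.
By linearity of expectation, E[distinct seen] = 38·(1 - (37/38)^28) = 19.991.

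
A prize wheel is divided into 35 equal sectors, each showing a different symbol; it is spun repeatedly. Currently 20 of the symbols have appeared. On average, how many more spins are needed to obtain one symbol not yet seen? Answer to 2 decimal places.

2.33

Each spin yields a new symbol with probability (35-20)/35 = 15/35, so the wait is geometric with mean 35/15.
E = 35/15 = 2.333.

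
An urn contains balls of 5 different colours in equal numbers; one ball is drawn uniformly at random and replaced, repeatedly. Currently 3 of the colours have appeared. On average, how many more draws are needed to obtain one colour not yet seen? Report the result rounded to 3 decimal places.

2.500

Each draw yields a new colour with probability (5-3)/5 = 2/5, so the wait is geometric with mean 5/2.
E = 5/2 = 2.5000.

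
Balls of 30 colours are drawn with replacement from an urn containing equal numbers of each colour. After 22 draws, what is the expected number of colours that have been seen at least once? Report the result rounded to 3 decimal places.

For each colour, P(seen in 22 draws) = 1 - (29/30)^22 = 0.5257.
By linearity of expectation, E[distinct seen] = 30·(1 - (29/30)^22) = 15.7698.

15.770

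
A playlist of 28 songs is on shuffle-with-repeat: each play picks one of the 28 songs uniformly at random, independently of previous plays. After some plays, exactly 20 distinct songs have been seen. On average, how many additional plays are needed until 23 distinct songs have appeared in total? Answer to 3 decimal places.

The wait to go from k to k+1 distinct songs is geometric with mean 28/(28-k).
Sum over k = 20,...,22: E = 28/8 + 28/7 + 28/6 = 12.1667.

12.167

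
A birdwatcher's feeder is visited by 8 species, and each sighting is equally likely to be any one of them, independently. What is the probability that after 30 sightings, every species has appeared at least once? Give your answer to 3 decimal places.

0.859

By inclusion–exclusion over which species are missing,
P(all seen) = Σ_{j=0}^{8} (-1)^j C(8,j)((8-j)/8)^30
= 1.0000 - 0.1457 + 0.0050 - 0.0000 + 0.0000 - 0.0000 + 0.0000 - 0.0000 + 0.0000
= 0.8593.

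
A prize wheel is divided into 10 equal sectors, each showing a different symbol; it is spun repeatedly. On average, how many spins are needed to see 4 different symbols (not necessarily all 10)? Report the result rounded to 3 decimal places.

With k distinct symbols already seen, the next new one arrives after an expected 10/(10-k) spins.
Sum over k = 0,...,3: E = 10/10 + 10/9 + 10/8 + 10/7 = 4.7897.

4.790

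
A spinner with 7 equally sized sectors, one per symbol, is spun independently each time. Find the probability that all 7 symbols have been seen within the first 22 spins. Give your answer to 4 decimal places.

0.7770

Let A_i be the event that symbol i is missing after 22 spins. By inclusion–exclusion on the A_i,
P(all seen) = Σ_{j=0}^{7} (-1)^j C(7,j)((7-j)/7)^22
= 1.00000 - 0.23565 + 0.01281 - 0.00016 + 0.00000 - 0.00000 + 0.00000 - 0.00000
= 0.77700.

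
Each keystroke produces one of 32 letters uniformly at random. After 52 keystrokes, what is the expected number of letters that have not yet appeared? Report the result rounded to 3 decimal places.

6.140

For each letter, P(unseen after 52) = (31/32)^52 = 0.1919.
By linearity of expectation, E[unseen] = 32·(31/32)^52 = 6.1399.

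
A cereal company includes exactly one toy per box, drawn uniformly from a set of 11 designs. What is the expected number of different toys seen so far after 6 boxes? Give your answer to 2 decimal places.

For each toy, P(seen in 6 boxes) = 1 - (10/11)^6 = 0.436.
By linearity of expectation, E[distinct seen] = 11·(1 - (10/11)^6) = 4.791.

4.79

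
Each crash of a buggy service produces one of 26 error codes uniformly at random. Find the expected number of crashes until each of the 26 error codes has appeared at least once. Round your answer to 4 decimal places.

100.2149

The wait to go from k to k+1 distinct error codes is geometric with mean 26/(26-k).
E[T] = 26/26 + 26/25 + 26/24 + ... + 26/2 + 26/1 = 26·H_{26}.
H_{26} = 3.85442, so E[T] = 100.21491.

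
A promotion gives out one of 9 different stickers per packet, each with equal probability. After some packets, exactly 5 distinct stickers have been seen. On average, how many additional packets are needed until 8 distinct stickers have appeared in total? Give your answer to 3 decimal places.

With k distinct stickers already seen, the next new one takes an expected 9/(9-k) packets.
Sum over k = 5,...,7: E = 9/4 + 9/3 + 9/2 = 9.7500.

9.750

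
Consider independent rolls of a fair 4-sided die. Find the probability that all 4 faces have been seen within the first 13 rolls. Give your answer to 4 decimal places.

0.9057

Let A_i be the event that face i is missing after 13 rolls. By inclusion–exclusion on the A_i,
P(all seen) = Σ_{j=0}^{4} (-1)^j C(4,j)((4-j)/4)^13
= 1.00000 - 0.09503 + 0.00073 - 0.00000 + 0.00000
= 0.90570.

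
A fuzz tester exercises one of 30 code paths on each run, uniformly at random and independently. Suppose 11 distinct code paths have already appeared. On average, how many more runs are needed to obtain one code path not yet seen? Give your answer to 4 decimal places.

Each run yields a new code path with probability (30-11)/30 = 19/30, so the wait is geometric with mean 30/19.
E = 30/19 = 1.57895.

1.5789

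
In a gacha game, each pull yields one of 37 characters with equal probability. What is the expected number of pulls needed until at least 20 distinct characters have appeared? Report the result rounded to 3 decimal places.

28.195

With k distinct characters already seen, the next new one arrives after an expected 37/(37-k) pulls.
Sum over k = 0,...,19: E = 37/37 + 37/36 + 37/35 + ... + 37/19 + 37/18 = 28.1952.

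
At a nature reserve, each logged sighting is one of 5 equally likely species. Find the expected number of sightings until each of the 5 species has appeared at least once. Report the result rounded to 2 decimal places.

11.42

The wait to go from k to k+1 distinct species is geometric with mean 5/(5-k).
E[T] = 5/5 + 5/4 + 5/3 + 5/2 + 5/1 = 5·H_{5}.
H_{5} = 2.283, so E[T] = 11.417.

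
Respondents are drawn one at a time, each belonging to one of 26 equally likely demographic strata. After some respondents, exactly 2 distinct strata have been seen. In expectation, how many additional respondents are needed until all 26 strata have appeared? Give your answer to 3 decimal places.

With k distinct strata already seen, the next new one takes an expected 26/(26-k) respondents.
Sum over k = 2,...,25: E = 26/24 + 26/23 + 26/22 + ... + 26/2 + 26/1 = 98.1749.

98.175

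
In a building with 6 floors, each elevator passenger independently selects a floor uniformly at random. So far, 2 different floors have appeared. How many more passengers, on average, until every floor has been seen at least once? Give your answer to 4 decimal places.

With k distinct floors already seen, the next new one takes an expected 6/(6-k) passengers.
Sum over k = 2,...,5: E = 6/4 + 6/3 + 6/2 + 6/1 = 12.50000.

12.5000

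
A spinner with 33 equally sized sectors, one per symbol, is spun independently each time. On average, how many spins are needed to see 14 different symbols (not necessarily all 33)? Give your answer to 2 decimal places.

17.85

With k distinct symbols already seen, the next new one arrives after an expected 33/(33-k) spins.
Sum over k = 0,...,13: E = 33/33 + 33/32 + 33/31 + ... + 33/21 + 33/20 = 17.855.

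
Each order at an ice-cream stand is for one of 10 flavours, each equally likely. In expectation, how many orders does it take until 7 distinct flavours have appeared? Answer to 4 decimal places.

With k distinct flavours already seen, the next new one arrives after an expected 10/(10-k) orders.
Sum over k = 0,...,6: E = 10/10 + 10/9 + 10/8 + ... + 10/5 + 10/4 = 10.95635.

10.9563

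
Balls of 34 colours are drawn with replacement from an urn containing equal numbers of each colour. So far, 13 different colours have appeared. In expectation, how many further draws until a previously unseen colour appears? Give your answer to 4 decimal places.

1.6190

Each draw yields a new colour with probability (34-13)/34 = 21/34, so the wait is geometric with mean 34/21.
E = 34/21 = 1.61905.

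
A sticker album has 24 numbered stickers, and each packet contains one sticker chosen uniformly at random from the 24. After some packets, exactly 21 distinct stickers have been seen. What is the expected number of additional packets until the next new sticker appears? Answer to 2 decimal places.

8.00

Each packet yields a new sticker with probability (24-21)/24 = 3/24, so the wait is geometric with mean 24/3.
E = 24/3 = 8.000.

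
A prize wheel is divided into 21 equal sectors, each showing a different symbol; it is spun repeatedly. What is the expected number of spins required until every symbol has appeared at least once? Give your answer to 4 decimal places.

Split into phases: going from k distinct to k+1 distinct takes on average 21/(21-k) spins.
E[T] = 21/21 + 21/20 + 21/19 + ... + 21/2 + 21/1 = 21·H_{21}.
H_{21} = 3.64536, so E[T] = 76.55253.

76.5525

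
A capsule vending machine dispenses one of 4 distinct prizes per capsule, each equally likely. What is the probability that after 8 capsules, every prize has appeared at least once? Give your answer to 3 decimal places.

0.623

By inclusion–exclusion over which prizes are missing,
P(all seen) = Σ_{j=0}^{4} (-1)^j C(4,j)((4-j)/4)^8
= 1.0000 - 0.4005 + 0.0234 - 0.0001 + 0.0000
= 0.6229.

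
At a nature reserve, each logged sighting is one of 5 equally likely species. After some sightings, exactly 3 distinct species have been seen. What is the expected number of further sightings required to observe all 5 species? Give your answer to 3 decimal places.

From k distinct to k+1 distinct takes on average 5/(5-k) sightings.
Sum over k = 3,...,4: E = 5/2 + 5/1 = 7.5000.

7.500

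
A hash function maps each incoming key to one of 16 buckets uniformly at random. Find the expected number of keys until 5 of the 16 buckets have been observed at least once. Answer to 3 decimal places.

5.774

With k distinct buckets already seen, the next new one arrives after an expected 16/(16-k) keys.
Sum over k = 0,...,4: E = 16/16 + 16/15 + 16/14 + 16/13 + 16/12 = 5.7736.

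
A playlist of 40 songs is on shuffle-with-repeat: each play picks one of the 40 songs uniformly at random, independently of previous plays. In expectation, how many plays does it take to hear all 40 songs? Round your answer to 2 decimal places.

171.14

Split into phases: going from k distinct to k+1 distinct takes on average 40/(40-k) plays.
E[T] = 40/40 + 40/39 + 40/38 + ... + 40/2 + 40/1 = 40·H_{40}.
H_{40} = 4.279, so E[T] = 171.142.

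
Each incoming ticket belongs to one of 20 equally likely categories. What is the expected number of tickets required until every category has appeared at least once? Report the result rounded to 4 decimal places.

71.9548

Split into phases: going from k distinct to k+1 distinct takes on average 20/(20-k) tickets.
E[T] = 20/20 + 20/19 + 20/18 + ... + 20/2 + 20/1 = 20·H_{20}.
H_{20} = 3.59774, so E[T] = 71.95479.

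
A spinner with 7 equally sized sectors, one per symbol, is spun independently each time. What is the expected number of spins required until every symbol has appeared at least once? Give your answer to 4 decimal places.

The wait to go from k to k+1 distinct symbols is geometric with mean 7/(7-k).
E[T] = 7/7 + 7/6 + 7/5 + ... + 7/2 + 7/1 = 7·H_{7}.
H_{7} = 2.59286, so E[T] = 18.15000.

18.1500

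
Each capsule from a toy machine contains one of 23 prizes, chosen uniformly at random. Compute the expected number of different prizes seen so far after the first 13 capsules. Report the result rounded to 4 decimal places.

For each prize, P(seen in 13 capsules) = 1 - (22/23)^13 = 0.43891.
By linearity of expectation, E[distinct seen] = 23·(1 - (22/23)^13) = 10.09492.

10.0949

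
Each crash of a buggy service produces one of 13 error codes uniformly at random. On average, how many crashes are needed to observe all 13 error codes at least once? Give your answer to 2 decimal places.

41.34

The wait to go from k to k+1 distinct error codes is geometric with mean 13/(13-k).
E[T] = 13/13 + 13/12 + 13/11 + ... + 13/2 + 13/1 = 13·H_{13}.
H_{13} = 3.180, so E[T] = 41.342.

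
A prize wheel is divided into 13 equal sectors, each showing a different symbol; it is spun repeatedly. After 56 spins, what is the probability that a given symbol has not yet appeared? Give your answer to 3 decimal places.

Each spin misses the fixed symbol with probability (13-1)/13 = 12/13, independently.
P(still missing after 56) = (12/13)^56 = 0.0113.

0.011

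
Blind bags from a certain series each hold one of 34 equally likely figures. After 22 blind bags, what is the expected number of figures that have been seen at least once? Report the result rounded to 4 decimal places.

16.3701

For each figure, P(seen in 22 blind bags) = 1 - (33/34)^22 = 0.48147.
By linearity of expectation, E[distinct seen] = 34·(1 - (33/34)^22) = 16.37012.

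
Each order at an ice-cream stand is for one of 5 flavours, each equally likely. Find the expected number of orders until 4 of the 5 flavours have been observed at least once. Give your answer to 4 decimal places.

6.4167

Going from k to k+1 distinct takes a geometric number of orders with mean 5/(5-k).
Sum over k = 0,...,3: E = 5/5 + 5/4 + 5/3 + 5/2 = 6.41667.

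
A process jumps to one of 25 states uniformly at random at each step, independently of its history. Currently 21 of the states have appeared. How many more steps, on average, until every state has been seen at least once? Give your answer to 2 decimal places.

52.08

The wait to go from k to k+1 distinct states is geometric with mean 25/(25-k).
Sum over k = 21,...,24: E = 25/4 + 25/3 + 25/2 + 25/1 = 52.083.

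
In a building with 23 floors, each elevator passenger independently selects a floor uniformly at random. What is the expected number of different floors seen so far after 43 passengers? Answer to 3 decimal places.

19.599

For each floor, P(seen in 43 passengers) = 1 - (22/23)^43 = 0.8521.
By linearity of expectation, E[distinct seen] = 23·(1 - (22/23)^43) = 19.5990.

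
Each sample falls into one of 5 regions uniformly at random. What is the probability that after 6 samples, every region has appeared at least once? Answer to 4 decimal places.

0.1152

Let A_i be the event that region i is missing after 6 samples. By inclusion–exclusion on the A_i,
P(all seen) = Σ_{j=0}^{5} (-1)^j C(5,j)((5-j)/5)^6
= 1.00000 - 1.31072 + 0.46656 - 0.04096 + 0.00032 - 0.00000
= 0.11520.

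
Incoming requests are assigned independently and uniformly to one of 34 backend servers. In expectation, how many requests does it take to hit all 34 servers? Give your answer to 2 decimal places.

140.02

After k distinct servers have appeared, the next request gives a new one with probability (34-k)/34, so the expected wait for the (k+1)-th is 34/(34-k).
E[T] = 34/34 + 34/33 + 34/32 + ... + 34/2 + 34/1 = 34·H_{34}.
H_{34} = 4.118, so E[T] = 140.019.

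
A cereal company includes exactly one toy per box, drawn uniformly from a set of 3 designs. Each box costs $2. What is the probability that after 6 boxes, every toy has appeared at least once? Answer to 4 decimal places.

0.7407

By inclusion–exclusion over which toys are missing,
P(all seen) = Σ_{j=0}^{3} (-1)^j C(3,j)((3-j)/3)^6
= 1.00000 - 0.26337 + 0.00412 - 0.00000
= 0.74074.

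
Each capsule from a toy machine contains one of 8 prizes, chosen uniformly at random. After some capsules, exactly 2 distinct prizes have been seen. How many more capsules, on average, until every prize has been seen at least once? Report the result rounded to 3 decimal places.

The wait to go from k to k+1 distinct prizes is geometric with mean 8/(8-k).
Sum over k = 2,...,7: E = 8/6 + 8/5 + 8/4 + 8/3 + 8/2 + 8/1 = 19.6000.

19.600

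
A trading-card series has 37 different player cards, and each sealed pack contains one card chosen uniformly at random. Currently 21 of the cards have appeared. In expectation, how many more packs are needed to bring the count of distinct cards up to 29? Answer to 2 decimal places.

The wait to go from k to k+1 distinct cards is geometric with mean 37/(37-k).
Sum over k = 21,...,28: E = 37/16 + 37/15 + 37/14 + ... + 37/10 + 37/9 = 24.526.

24.53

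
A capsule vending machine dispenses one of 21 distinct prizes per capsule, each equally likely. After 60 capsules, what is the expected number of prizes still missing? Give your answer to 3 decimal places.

1.124

For each prize, P(unseen after 60) = (20/21)^60 = 0.0535.
By linearity of expectation, E[unseen] = 21·(20/21)^60 = 1.1242.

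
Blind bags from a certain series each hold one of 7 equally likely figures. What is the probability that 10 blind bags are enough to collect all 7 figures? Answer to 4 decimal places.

0.1049

Let A_i be the event that figure i is missing after 10 blind bags. By inclusion–exclusion on the A_i,
P(all seen) = Σ_{j=0}^{7} (-1)^j C(7,j)((7-j)/7)^10
= 1.00000 - 1.49841 + 0.72600 - 0.12992 + 0.00732 - 0.00008 + 0.00000 - 0.00000
= 0.10491.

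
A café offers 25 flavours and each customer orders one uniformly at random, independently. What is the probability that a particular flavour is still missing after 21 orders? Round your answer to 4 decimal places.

Each order misses the fixed flavour with probability (25-1)/25 = 24/25, independently.
P(still missing after 21) = (24/25)^21 = 0.42432.

0.4243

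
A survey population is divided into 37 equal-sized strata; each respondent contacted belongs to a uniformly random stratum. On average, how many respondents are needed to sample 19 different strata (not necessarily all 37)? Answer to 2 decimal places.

With k distinct strata already seen, the next new one arrives after an expected 37/(37-k) respondents.
Sum over k = 0,...,18: E = 37/37 + 37/36 + 37/35 + ... + 37/20 + 37/19 = 26.140.

26.14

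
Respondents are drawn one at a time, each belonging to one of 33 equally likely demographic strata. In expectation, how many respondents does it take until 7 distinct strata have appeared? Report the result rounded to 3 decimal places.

7.734

With k distinct strata already seen, the next new one arrives after an expected 33/(33-k) respondents.
Sum over k = 0,...,6: E = 33/33 + 33/32 + 33/31 + ... + 33/28 + 33/27 = 7.7345.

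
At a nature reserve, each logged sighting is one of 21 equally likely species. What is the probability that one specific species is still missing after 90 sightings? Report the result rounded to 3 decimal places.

On each sighting the fixed species fails to appear with probability 20/21.
P(still missing after 90) = (20/21)^90 = 0.0124.

0.012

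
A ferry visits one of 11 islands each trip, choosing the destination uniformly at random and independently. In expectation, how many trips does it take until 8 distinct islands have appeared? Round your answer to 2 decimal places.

13.05

Going from k to k+1 distinct takes a geometric number of trips with mean 11/(11-k).
Sum over k = 0,...,7: E = 11/11 + 11/10 + 11/9 + ... + 11/5 + 11/4 = 13.052.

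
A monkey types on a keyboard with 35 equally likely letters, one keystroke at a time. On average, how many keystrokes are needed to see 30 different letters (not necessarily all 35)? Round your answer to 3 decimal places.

Going from k to k+1 distinct takes a geometric number of keystrokes with mean 35/(35-k).
Sum over k = 0,...,29: E = 35/35 + 35/34 + 35/33 + ... + 35/7 + 35/6 = 65.2207.

65.221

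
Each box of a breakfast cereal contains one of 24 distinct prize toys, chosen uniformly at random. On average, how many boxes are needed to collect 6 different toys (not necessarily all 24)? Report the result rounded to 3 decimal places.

Going from k to k+1 distinct takes a geometric number of boxes with mean 24/(24-k).
Sum over k = 0,...,5: E = 24/24 + 24/23 + 24/22 + 24/21 + 24/20 + 24/19 = 6.7404.

6.740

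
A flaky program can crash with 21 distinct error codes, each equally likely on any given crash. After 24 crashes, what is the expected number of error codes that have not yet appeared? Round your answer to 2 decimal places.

For each error code, P(unseen after 24) = (20/21)^24 = 0.310.
By linearity of expectation, E[unseen] = 21·(20/21)^24 = 6.511.

6.51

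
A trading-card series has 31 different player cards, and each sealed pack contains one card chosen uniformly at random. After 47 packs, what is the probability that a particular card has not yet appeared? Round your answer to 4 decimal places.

0.2141

On each pack the fixed card fails to appear with probability 30/31.
P(still missing after 47) = (30/31)^47 = 0.21414.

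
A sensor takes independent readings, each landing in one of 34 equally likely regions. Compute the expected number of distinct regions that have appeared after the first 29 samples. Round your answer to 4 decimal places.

19.6948

For each region, P(seen in 29 samples) = 1 - (33/34)^29 = 0.57926.
By linearity of expectation, E[distinct seen] = 34·(1 - (33/34)^29) = 19.69478.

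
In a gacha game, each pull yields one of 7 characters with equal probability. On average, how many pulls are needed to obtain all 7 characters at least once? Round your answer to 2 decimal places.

Split into phases: going from k distinct to k+1 distinct takes on average 7/(7-k) pulls.
E[T] = 7/7 + 7/6 + 7/5 + ... + 7/2 + 7/1 = 7·H_{7}.
H_{7} = 2.593, so E[T] = 18.150.

18.15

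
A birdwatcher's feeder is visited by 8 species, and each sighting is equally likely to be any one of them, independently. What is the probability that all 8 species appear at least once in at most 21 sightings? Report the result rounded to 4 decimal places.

0.5793

By inclusion–exclusion over which species are missing,
P(all seen) = Σ_{j=0}^{8} (-1)^j C(8,j)((8-j)/8)^21
= 1.00000 - 0.48446 + 0.06660 - 0.00290 + 0.00003 - 0.00000 + 0.00000 - 0.00000 + 0.00000
= 0.57927.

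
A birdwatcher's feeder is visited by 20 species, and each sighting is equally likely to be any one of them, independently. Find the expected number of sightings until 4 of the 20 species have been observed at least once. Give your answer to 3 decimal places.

4.340

With k distinct species already seen, the next new one arrives after an expected 20/(20-k) sightings.
Sum over k = 0,...,3: E = 20/20 + 20/19 + 20/18 + 20/17 = 4.3402.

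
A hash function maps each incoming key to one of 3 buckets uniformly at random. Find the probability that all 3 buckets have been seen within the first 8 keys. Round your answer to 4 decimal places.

0.8834

By inclusion–exclusion over which buckets are missing,
P(all seen) = Σ_{j=0}^{3} (-1)^j C(3,j)((3-j)/3)^8
= 1.00000 - 0.11706 + 0.00046 - 0.00000
= 0.88340.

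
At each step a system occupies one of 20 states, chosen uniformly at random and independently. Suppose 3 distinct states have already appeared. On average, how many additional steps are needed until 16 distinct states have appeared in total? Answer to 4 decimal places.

From k distinct to k+1 distinct takes on average 20/(20-k) steps.
Sum over k = 3,...,15: E = 20/17 + 20/16 + 20/15 + ... + 20/6 + 20/5 = 27.12438.

27.1244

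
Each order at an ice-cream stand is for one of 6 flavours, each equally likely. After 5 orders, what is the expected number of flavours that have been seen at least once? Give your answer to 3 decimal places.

3.589

For each flavour, P(seen in 5 orders) = 1 - (5/6)^5 = 0.5981.
By linearity of expectation, E[distinct seen] = 6·(1 - (5/6)^5) = 3.5887.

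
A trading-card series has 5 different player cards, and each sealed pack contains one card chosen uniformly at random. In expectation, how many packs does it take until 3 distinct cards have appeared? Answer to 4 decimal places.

Going from k to k+1 distinct takes a geometric number of packs with mean 5/(5-k).
Sum over k = 0,...,2: E = 5/5 + 5/4 + 5/3 = 3.91667.

3.9167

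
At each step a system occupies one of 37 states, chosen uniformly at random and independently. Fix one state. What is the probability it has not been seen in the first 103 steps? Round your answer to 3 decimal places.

0.059

On each step the fixed state fails to appear with probability 36/37.
P(still missing after 103) = (36/37)^103 = 0.0595.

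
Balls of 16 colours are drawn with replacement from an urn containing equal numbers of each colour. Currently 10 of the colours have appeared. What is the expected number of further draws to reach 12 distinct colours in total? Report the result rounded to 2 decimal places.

From k distinct to k+1 distinct takes on average 16/(16-k) draws.
Sum over k = 10,...,11: E = 16/6 + 16/5 = 5.867.

5.87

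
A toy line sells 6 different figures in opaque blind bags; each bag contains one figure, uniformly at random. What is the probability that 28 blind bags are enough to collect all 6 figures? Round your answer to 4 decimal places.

0.9638

By inclusion–exclusion over which figures are missing,
P(all seen) = Σ_{j=0}^{6} (-1)^j C(6,j)((6-j)/6)^28
= 1.00000 - 0.03640 + 0.00018 - 0.00000 + 0.00000 - 0.00000 + 0.00000
= 0.96378.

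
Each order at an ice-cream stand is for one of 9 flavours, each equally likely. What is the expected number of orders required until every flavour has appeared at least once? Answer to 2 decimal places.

25.46

After k distinct flavours have appeared, the next order gives a new one with probability (9-k)/9, so the expected wait for the (k+1)-th is 9/(9-k).
E[T] = 9/9 + 9/8 + 9/7 + ... + 9/2 + 9/1 = 9·H_{9}.
H_{9} = 2.829, so E[T] = 25.461.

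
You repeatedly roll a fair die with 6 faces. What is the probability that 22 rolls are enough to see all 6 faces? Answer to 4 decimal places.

0.8933

By inclusion–exclusion over which faces are missing,
P(all seen) = Σ_{j=0}^{6} (-1)^j C(6,j)((6-j)/6)^22
= 1.00000 - 0.10868 + 0.00200 - 0.00000 + 0.00000 - 0.00000 + 0.00000
= 0.89332.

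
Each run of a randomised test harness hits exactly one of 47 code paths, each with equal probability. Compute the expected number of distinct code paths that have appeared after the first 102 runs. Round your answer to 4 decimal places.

41.7590

For each code path, P(seen in 102 runs) = 1 - (46/47)^102 = 0.88849.
By linearity of expectation, E[distinct seen] = 47·(1 - (46/47)^102) = 41.75899.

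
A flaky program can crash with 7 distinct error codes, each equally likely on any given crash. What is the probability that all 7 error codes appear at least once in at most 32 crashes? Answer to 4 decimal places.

0.9500

By inclusion–exclusion over which error codes are missing,
P(all seen) = Σ_{j=0}^{7} (-1)^j C(7,j)((7-j)/7)^32
= 1.00000 - 0.05044 + 0.00044 - 0.00000 + 0.00000 - 0.00000 + 0.00000 - 0.00000
= 0.95000.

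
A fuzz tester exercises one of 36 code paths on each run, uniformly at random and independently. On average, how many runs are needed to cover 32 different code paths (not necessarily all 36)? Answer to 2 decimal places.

Going from k to k+1 distinct takes a geometric number of runs with mean 36/(36-k).
Sum over k = 0,...,31: E = 36/36 + 36/35 + 36/34 + ... + 36/6 + 36/5 = 75.284.

75.28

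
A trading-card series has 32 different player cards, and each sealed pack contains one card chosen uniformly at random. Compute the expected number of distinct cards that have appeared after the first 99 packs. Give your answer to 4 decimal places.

30.6193

For each card, P(seen in 99 packs) = 1 - (31/32)^99 = 0.95685.
By linearity of expectation, E[distinct seen] = 32·(1 - (31/32)^99) = 30.61927.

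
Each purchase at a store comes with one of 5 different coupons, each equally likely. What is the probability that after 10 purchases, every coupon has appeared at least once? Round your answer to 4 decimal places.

0.5225

Let A_i be the event that coupon i is missing after 10 purchases. By inclusion–exclusion on the A_i,
P(all seen) = Σ_{j=0}^{5} (-1)^j C(5,j)((5-j)/5)^10
= 1.00000 - 0.53687 + 0.06047 - 0.00105 + 0.00000 - 0.00000
= 0.52255.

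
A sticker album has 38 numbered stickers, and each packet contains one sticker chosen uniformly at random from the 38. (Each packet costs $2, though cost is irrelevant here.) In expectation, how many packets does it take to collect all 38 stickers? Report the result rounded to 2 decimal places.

After k distinct stickers have appeared, the next packet gives a new one with probability (38-k)/38, so the expected wait for the (k+1)-th is 38/(38-k).
E[T] = 38/38 + 38/37 + 38/36 + ... + 38/2 + 38/1 = 38·H_{38}.
H_{38} = 4.228, so E[T] = 160.660.

160.66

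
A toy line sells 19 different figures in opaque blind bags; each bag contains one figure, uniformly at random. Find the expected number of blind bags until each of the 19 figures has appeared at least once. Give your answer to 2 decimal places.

Split into phases: going from k distinct to k+1 distinct takes on average 19/(19-k) blind bags.
E[T] = 19/19 + 19/18 + 19/17 + ... + 19/2 + 19/1 = 19·H_{19}.
H_{19} = 3.548, so E[T] = 67.407.

67.41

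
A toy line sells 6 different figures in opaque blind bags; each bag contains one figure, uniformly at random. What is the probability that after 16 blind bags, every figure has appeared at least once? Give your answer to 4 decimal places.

0.6980

By inclusion–exclusion over which figures are missing,
P(all seen) = Σ_{j=0}^{6} (-1)^j C(6,j)((6-j)/6)^16
= 1.00000 - 0.32453 + 0.02284 - 0.00031 + 0.00000 - 0.00000 + 0.00000
= 0.69800.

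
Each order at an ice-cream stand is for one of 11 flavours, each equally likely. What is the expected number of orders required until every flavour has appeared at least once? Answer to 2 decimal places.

Split into phases: going from k distinct to k+1 distinct takes on average 11/(11-k) orders.
E[T] = 11/11 + 11/10 + 11/9 + ... + 11/2 + 11/1 = 11·H_{11}.
H_{11} = 3.020, so E[T] = 33.219.

33.22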